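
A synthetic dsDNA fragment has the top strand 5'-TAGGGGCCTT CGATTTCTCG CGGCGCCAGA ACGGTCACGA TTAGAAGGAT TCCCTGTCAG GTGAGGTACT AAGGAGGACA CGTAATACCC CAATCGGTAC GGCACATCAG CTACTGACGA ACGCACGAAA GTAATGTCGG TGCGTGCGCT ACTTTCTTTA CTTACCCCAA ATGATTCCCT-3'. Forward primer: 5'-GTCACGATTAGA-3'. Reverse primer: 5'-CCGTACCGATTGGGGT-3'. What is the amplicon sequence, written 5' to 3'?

Scanning the template, GTCACGATTAGA occurs at positions 34–45; this primer anneals to the bottom strand there with its 3' end pointing downstream.
The reverse primer's reverse complement is ACCCCAATCGGTACGG, which matches the template at positions 87–102.
The product is the template from position 34 through 102 (69 bp).

5'-GTCACGATTAGAAGGATTCCCTGTCAGGTGAGGTACTAAGGAGGACACGTAATACCCCAATCGGTACGG-3'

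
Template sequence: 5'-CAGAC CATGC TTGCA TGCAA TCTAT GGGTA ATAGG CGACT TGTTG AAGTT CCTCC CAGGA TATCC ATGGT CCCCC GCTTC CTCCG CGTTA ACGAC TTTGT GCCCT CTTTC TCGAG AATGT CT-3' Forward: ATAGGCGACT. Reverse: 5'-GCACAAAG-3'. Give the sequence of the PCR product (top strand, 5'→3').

The forward primer matches the template at positions 31–40.
The reverse primer's reverse complement is CTTTGTGC, which matches the template at positions 95–102.
The product is the template from position 31 through 102 (72 bp).

5'-ATAGGCGACTTGTTGAAGTTCCTCCCAGGATATCCATGGTCCCCCGCTTCCTCCGCGTTAACGACTTTGTGC-3'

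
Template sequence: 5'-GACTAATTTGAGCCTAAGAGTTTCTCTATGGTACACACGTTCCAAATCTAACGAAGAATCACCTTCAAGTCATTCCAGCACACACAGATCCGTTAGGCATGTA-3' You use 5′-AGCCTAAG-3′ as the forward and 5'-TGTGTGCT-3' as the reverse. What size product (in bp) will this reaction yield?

74 bp

Scanning the template, AGCCTAAG occurs at positions 11–18; this primer anneals to the bottom strand there with its 3' end pointing downstream.
Reverse complement of the reverse primer: AGCACACA. This occurs on the top strand at positions 77–84.
Amplicon spans positions 11–84: 74 bp.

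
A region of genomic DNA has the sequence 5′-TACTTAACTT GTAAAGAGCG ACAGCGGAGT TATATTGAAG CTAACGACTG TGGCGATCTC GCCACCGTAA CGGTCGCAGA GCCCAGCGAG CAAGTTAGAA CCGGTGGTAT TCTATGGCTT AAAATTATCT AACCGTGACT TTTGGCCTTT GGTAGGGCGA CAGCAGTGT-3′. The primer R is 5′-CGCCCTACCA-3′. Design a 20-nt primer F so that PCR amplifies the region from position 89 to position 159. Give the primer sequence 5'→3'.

5'-AGCAAGTTAGAACCGGTGGT-3'

The reverse primer's reverse complement TGGTAGGGCG matches the template at positions 150–159; the product starts at position 89.
The forward primer is identical to the top strand over positions 89–108: AGCAAGTTAGAACCGGTGGT.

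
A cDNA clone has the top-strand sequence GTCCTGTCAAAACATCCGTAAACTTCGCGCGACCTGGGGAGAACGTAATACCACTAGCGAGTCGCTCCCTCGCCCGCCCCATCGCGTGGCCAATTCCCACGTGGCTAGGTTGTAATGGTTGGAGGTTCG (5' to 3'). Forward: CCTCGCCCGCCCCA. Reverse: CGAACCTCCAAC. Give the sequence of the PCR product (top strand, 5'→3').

5'-CCTCGCCCGCCCCATCGCGTGGCCAATTCCCACGTGGCTAGGTTGTAATGGTTGGAGGTTCG-3'

The forward primer matches the template at positions 68–81.
The reverse primer's reverse complement is GTTGGAGGTTCG, which matches the template at positions 118–129.
The product is the template from position 68 through 129 (62 bp).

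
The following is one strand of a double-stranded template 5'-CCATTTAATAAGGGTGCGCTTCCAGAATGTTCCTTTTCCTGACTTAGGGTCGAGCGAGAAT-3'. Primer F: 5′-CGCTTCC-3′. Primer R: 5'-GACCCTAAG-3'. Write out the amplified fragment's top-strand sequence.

5'-CGCTTCCAGAATGTTCCTTTTCCTGACTTAGGGTC-3'

Forward primer CGCTTCC is found on the top strand at positions 17–23.
Reverse complement of the reverse primer: CTTAGGGTC. This occurs on the top strand at positions 43–51.
The product is the template from position 17 through 51 (35 bp).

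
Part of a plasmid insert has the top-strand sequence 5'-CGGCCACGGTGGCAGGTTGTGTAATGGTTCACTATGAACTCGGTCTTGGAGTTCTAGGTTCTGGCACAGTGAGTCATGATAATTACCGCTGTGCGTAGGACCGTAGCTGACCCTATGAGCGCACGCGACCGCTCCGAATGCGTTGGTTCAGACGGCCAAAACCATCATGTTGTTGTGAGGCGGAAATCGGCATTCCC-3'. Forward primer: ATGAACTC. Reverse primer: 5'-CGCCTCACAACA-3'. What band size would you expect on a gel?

149 bp

Forward primer ATGAACTC is found on the top strand at positions 34–41.
The reverse primer's reverse complement is TGTTGTGAGGCG, which matches the template at positions 171–182.
The product runs from position 34 to position 182, so its length is 182 − 34 + 1 = 149 bp.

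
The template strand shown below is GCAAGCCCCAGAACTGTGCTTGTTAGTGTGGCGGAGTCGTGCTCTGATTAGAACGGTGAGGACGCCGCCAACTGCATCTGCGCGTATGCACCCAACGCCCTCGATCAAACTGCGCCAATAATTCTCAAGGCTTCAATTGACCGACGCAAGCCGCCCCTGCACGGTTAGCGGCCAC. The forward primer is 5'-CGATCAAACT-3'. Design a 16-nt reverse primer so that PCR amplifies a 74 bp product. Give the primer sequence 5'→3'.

5'-GTGGCCGCTAACCGTG-3'

The forward primer binds at positions 102–111, so a 74 bp product ends at position 102 + 74 − 1 = 175.
The reverse primer anneals to the top strand over positions 160–175, i.e. to CACGGTTAGCGGCCAC.
Its sequence written 5'→3' is the reverse complement: GTGGCCGCTAACCGTG.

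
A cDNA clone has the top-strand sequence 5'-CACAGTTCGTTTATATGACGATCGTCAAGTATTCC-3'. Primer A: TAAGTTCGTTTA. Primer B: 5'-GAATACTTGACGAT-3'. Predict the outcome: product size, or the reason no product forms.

No product — primer A has no binding site in the template.

Primer A (TAAGTTCGTTTA) does not match the top strand, and its reverse complement TAAACGAACTTA does not match either.
With no annealing site for primer A, no amplification occurs.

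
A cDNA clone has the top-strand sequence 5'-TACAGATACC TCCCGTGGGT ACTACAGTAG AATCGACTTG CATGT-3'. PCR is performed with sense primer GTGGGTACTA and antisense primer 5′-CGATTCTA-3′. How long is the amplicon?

Scanning the template, GTGGGTACTA occurs at positions 15–24; this primer anneals to the bottom strand there with its 3' end pointing downstream.
The reverse primer's reverse complement is TAGAATCG, which matches the template at positions 28–35.
Product length = (reverse-primer end) − (forward-primer start) + 1 = 35 − 15 + 1 = 21 bp.

21 bp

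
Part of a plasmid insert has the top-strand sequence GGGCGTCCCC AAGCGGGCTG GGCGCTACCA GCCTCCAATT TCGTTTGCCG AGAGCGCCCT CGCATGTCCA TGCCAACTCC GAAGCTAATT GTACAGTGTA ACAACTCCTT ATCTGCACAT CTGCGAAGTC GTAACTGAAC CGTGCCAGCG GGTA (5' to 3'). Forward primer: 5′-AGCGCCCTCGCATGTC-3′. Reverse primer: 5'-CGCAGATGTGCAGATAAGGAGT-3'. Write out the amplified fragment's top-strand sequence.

The forward primer matches the template at positions 53–68.
Reverse complement of the reverse primer: ACTCCTTATCTGCACATCTGCG. This occurs on the top strand at positions 104–125.
The product is the template from position 53 through 125 (73 bp).

5'-AGCGCCCTCGCATGTCCATGCCAACTCCGAAGCTAATTGTACAGTGTAACAACTCCTTATCTGCACATCTGCG-3'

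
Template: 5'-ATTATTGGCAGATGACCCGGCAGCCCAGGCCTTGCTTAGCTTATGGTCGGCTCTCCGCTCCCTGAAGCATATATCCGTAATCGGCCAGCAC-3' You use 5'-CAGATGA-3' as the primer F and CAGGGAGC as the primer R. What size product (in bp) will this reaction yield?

The forward primer matches the template at positions 9–15.
Taking the reverse complement of CAGGGAGC gives GCTCCCTG, found at positions 57–64 on the template; the primer anneals here to the top strand with its 3' end pointing upstream.
Amplicon spans positions 9–64: 56 bp.

56 bp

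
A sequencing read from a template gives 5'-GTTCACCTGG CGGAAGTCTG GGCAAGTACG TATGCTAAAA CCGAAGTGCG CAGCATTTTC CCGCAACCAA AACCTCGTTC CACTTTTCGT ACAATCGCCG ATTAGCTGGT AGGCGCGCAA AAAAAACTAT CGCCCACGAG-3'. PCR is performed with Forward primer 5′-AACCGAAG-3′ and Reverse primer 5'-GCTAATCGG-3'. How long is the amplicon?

68 bp

Scanning the template, AACCGAAG occurs at positions 39–46; this primer anneals to the bottom strand there with its 3' end pointing downstream.
The reverse primer's reverse complement is CCGATTAGC, which matches the template at positions 98–106.
The product runs from position 39 to position 106, so its length is 106 − 39 + 1 = 68 bp.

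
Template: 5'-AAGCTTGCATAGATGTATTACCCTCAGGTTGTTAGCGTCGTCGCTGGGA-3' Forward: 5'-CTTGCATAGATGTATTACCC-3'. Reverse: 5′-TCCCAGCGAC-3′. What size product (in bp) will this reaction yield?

Forward primer CTTGCATAGATGTATTACCC is found on the top strand at positions 4–23.
Taking the reverse complement of TCCCAGCGAC gives GTCGCTGGGA, found at positions 40–49 on the template; the primer anneals here to the top strand with its 3' end pointing upstream.
Amplicon spans positions 4–49: 46 bp.

46 bp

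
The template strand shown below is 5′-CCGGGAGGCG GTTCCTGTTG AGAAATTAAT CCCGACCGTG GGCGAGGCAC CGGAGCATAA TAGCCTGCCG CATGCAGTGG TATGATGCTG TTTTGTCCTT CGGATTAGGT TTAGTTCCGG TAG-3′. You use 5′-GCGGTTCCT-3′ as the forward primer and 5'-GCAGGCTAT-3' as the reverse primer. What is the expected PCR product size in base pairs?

61 bp

Scanning the template, GCGGTTCCT occurs at positions 8–16; this primer anneals to the bottom strand there with its 3' end pointing downstream.
Reverse complement of the reverse primer: ATAGCCTGC. This occurs on the top strand at positions 60–68.
The product runs from position 8 to position 68, so its length is 68 − 8 + 1 = 61 bp.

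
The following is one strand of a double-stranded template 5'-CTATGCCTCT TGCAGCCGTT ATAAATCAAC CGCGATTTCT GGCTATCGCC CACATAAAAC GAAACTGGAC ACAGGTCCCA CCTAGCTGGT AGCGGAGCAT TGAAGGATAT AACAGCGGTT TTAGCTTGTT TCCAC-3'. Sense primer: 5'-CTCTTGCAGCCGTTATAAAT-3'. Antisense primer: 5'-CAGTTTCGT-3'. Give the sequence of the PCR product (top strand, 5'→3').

Scanning the template, CTCTTGCAGCCGTTATAAAT occurs at positions 7–26; this primer anneals to the bottom strand there with its 3' end pointing downstream.
The reverse primer's reverse complement is ACGAAACTG, which matches the template at positions 59–67.
The product is the template from position 7 through 67 (61 bp).

5'-CTCTTGCAGCCGTTATAAATCAACCGCGATTTCTGGCTATCGCCCACATAAAACGAAACTG-3'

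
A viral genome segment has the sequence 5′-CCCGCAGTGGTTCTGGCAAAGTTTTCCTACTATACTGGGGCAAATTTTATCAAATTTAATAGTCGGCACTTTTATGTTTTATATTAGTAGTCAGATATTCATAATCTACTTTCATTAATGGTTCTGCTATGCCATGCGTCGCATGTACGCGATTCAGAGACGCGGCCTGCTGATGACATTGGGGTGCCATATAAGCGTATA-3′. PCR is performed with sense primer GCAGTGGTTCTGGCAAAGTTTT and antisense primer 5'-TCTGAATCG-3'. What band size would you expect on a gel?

155 bp

Forward primer GCAGTGGTTCTGGCAAAGTTTT is found on the top strand at positions 4–25.
Taking the reverse complement of TCTGAATCG gives CGATTCAGA, found at positions 150–158 on the template; the primer anneals here to the top strand with its 3' end pointing upstream.
Product length = (reverse-primer end) − (forward-primer start) + 1 = 158 − 4 + 1 = 155 bp.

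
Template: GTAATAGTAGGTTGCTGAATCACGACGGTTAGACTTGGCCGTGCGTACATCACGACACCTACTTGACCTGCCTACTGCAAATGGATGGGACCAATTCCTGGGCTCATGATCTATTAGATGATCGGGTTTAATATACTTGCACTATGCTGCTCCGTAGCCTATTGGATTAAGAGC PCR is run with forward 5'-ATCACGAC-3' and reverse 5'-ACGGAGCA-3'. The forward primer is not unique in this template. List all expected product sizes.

137 bp, 107 bp

The forward primer ATCACGAC matches the top strand at positions 19–26, 49–56.
The reverse primer's reverse complement is TGCTCCGT, matching at positions 148–155.
Each forward site pairs with the reverse site to give a product ending at position 155: sizes 137, 107 bp.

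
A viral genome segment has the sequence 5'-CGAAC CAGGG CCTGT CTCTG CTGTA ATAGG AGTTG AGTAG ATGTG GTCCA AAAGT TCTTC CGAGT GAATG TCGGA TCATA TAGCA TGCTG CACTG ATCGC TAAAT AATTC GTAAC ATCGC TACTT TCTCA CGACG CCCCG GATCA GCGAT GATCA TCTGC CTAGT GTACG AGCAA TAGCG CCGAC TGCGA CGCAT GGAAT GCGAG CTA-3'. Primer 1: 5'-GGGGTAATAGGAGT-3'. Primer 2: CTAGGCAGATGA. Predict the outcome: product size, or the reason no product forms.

No product — primer 1 has no binding site in the template.

Primer 1 (GGGGTAATAGGAGT) does not match the top strand, and its reverse complement ACTCCTATTACCCC does not match either.
With no annealing site for primer 1, no amplification occurs.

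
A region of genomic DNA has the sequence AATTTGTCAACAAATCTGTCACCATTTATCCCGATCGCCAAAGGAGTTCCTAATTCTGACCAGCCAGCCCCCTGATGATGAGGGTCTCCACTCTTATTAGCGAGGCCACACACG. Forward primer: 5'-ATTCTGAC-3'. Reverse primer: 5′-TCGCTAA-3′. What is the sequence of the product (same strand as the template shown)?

5'-ATTCTGACCAGCCAGCCCCCTGATGATGAGGGTCTCCACTCTTATTAGCGA-3'

Forward primer ATTCTGAC is found on the top strand at positions 53–60.
Reverse complement of the reverse primer: TTAGCGA. This occurs on the top strand at positions 97–103.
The product is the template from position 53 through 103 (51 bp).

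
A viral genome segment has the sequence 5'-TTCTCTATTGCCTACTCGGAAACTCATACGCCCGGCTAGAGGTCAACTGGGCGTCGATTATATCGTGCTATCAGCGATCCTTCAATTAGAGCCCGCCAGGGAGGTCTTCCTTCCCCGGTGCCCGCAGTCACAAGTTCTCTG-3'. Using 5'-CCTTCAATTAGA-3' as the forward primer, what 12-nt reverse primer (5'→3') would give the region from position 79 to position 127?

The product's 3' end on the top strand is position 127.
The reverse primer anneals to the top strand over positions 116–127, i.e. to CGGTGCCCGCAG.
Its sequence written 5'→3' is the reverse complement: CTGCGGGCACCG.

5'-CTGCGGGCACCG-3'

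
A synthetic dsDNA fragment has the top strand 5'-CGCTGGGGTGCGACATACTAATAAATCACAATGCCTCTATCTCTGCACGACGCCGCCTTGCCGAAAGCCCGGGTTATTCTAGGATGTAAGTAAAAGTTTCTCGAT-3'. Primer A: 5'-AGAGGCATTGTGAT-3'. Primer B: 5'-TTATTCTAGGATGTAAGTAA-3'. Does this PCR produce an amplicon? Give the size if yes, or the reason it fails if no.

No product — the primers' 3' ends point away from each other.

Primer A (AGAGGCATTGTGAT) has reverse complement ATCACAATGCCTCT, which matches the top strand at positions 25–38; primer A anneals to the top strand there with its 3' end pointing upstream toward position 25.
Primer B (TTATTCTAGGATGTAAGTAA) matches the top strand directly at positions 74–93; it anneals to the bottom strand with its 3' end pointing downstream toward position 93.
The 3' ends diverge (primer A extends toward position 1, primer B toward position 105), so the primers never converge on a shared product.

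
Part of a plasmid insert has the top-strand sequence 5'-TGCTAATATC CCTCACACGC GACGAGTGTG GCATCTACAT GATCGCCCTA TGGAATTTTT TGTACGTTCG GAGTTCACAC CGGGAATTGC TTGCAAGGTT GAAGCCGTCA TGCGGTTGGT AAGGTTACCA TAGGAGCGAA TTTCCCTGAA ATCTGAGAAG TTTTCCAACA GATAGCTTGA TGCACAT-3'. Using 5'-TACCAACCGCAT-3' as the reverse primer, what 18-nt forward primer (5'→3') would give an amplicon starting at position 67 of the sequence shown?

5'-TTCGGAGTTCACACCGGG-3'

The reverse primer's reverse complement ATGCGGTTGGTA matches the template at positions 110–121; the product starts at position 67.
The forward primer is identical to the top strand over positions 67–84: TTCGGAGTTCACACCGGG.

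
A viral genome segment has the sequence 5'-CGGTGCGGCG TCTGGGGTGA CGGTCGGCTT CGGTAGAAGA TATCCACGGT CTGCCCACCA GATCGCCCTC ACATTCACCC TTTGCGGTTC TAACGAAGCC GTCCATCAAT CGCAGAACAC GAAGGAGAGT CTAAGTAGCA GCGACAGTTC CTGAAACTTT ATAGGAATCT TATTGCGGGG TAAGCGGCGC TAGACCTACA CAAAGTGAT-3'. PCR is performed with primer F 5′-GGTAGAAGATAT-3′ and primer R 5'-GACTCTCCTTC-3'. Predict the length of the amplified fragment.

Scanning the template, GGTAGAAGATAT occurs at positions 32–43; this primer anneals to the bottom strand there with its 3' end pointing downstream.
Reverse complement of the reverse primer: GAAGGAGAGTC. This occurs on the top strand at positions 121–131.
Product length = (reverse-primer end) − (forward-primer start) + 1 = 131 − 32 + 1 = 100 bp.

100 bp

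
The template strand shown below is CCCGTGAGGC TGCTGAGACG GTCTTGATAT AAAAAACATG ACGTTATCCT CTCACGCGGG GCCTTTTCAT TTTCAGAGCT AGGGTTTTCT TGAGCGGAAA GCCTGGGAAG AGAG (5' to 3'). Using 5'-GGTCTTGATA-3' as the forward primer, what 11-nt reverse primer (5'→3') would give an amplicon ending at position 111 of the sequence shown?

The forward primer binds at positions 20–29; the product's 3' end on the top strand is position 111.
The reverse primer anneals to the top strand over positions 101–111, i.e. to GCCTGGGAAGA.
Its sequence written 5'→3' is the reverse complement: TCTTCCCAGGC.

5'-TCTTCCCAGGC-3'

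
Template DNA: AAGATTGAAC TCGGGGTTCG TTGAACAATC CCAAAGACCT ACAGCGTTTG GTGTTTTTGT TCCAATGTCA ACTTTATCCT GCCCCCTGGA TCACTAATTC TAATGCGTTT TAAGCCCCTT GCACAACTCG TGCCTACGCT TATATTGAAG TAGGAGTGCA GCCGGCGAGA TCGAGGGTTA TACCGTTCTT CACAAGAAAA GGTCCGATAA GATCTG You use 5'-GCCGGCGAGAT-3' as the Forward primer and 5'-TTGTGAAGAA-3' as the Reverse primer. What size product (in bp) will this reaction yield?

35 bp

Scanning the template, GCCGGCGAGAT occurs at positions 161–171; this primer anneals to the bottom strand there with its 3' end pointing downstream.
Reverse complement of the reverse primer: TTCTTCACAA. This occurs on the top strand at positions 186–195.
The product runs from position 161 to position 195, so its length is 195 − 161 + 1 = 35 bp.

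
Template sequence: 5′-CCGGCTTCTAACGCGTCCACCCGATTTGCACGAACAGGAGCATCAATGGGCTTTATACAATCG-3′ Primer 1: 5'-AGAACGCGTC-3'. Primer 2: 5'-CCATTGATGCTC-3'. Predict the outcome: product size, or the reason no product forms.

No product — primer 1 has no binding site in the template.

Primer 1 (AGAACGCGTC) does not match the top strand, and its reverse complement GACGCGTTCT does not match either.
With no annealing site for primer 1, no amplification occurs.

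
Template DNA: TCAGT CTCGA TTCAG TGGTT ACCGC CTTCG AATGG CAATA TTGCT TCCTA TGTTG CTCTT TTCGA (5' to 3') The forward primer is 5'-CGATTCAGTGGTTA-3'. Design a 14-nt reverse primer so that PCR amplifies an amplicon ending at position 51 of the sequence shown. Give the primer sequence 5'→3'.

5'-ATAGGAAGCAATAT-3'

The forward primer binds at positions 8–21; the product's 3' end on the top strand is position 51.
The reverse primer anneals to the top strand over positions 38–51, i.e. to ATATTGCTTCCTAT.
Its sequence written 5'→3' is the reverse complement: ATAGGAAGCAATAT.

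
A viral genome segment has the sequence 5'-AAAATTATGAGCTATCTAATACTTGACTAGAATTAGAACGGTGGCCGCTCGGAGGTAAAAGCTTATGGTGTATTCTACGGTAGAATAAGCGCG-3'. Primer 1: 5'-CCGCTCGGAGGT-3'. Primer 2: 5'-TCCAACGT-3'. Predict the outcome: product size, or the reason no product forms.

Primer 2 (TCCAACGT) does not match the top strand, and its reverse complement ACGTTGGA does not match either.
With no annealing site for primer 2, no amplification occurs.

No product — primer 2 has no binding site in the template.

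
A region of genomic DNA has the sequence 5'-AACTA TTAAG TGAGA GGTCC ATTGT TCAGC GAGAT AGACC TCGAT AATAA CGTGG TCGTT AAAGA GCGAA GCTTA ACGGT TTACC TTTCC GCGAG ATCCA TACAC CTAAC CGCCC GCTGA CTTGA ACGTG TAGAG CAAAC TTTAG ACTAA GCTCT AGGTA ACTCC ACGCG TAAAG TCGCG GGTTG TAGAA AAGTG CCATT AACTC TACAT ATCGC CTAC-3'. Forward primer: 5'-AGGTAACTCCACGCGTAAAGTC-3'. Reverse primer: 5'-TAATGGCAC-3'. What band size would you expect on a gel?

Forward primer AGGTAACTCCACGCGTAAAGTC is found on the top strand at positions 156–177.
Reverse complement of the reverse primer: GTGCCATTA. This occurs on the top strand at positions 193–201.
The product runs from position 156 to position 201, so its length is 201 − 156 + 1 = 46 bp.

46 bp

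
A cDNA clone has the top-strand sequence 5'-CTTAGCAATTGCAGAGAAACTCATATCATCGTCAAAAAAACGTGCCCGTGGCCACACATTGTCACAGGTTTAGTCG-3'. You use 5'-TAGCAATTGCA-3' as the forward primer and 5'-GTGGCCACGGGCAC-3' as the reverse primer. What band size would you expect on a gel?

Scanning the template, TAGCAATTGCA occurs at positions 3–13; this primer anneals to the bottom strand there with its 3' end pointing downstream.
Taking the reverse complement of GTGGCCACGGGCAC gives GTGCCCGTGGCCAC, found at positions 42–55 on the template; the primer anneals here to the top strand with its 3' end pointing upstream.
Amplicon spans positions 3–55: 53 bp.

53 bp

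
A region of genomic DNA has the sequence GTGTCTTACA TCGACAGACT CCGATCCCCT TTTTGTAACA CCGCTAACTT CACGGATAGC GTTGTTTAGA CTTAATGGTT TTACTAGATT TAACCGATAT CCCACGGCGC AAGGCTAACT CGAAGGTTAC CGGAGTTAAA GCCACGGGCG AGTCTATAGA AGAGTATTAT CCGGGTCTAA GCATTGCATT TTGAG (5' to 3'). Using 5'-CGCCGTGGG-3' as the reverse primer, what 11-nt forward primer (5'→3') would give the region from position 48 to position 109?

5'-CTTCACGGATA-3'

The reverse primer's reverse complement CCCACGGCG matches the template at positions 101–109; the product starts at position 48.
The forward primer is identical to the top strand over positions 48–58: CTTCACGGATA.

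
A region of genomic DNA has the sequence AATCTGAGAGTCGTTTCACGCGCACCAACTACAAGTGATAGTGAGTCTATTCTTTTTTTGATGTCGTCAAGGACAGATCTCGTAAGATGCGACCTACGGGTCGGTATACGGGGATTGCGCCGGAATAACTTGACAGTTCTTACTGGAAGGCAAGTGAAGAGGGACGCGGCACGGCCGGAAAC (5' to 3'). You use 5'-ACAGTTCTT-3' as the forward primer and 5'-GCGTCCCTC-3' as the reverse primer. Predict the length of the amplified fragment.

Forward primer ACAGTTCTT is found on the top strand at positions 133–141.
Reverse complement of the reverse primer: GAGGGACGC. This occurs on the top strand at positions 159–167.
Amplicon spans positions 133–167: 35 bp.

35 bp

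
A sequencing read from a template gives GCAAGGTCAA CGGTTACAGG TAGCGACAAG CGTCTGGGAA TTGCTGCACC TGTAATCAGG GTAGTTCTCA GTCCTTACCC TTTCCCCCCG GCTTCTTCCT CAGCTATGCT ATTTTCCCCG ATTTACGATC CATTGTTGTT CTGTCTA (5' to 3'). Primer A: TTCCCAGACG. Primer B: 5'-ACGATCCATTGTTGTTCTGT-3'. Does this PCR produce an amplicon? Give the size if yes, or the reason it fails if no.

No product — the primers' 3' ends point away from each other.

Primer A (TTCCCAGACG) has reverse complement CGTCTGGGAA, which matches the top strand at positions 31–40; primer A anneals to the top strand there with its 3' end pointing upstream toward position 31.
Primer B (ACGATCCATTGTTGTTCTGT) matches the top strand directly at positions 125–144; it anneals to the bottom strand with its 3' end pointing downstream toward position 144.
The 3' ends diverge (primer A extends toward position 1, primer B toward position 147), so the primers never converge on a shared product.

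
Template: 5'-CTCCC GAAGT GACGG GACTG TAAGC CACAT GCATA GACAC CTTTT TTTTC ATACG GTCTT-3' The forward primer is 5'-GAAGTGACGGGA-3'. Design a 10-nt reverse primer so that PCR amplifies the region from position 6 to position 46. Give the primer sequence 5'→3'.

5'-AAAAAGGTGT-3'

The product's 3' end on the top strand is position 46.
The reverse primer anneals to the top strand over positions 37–46, i.e. to ACACCTTTTT.
Its sequence written 5'→3' is the reverse complement: AAAAAGGTGT.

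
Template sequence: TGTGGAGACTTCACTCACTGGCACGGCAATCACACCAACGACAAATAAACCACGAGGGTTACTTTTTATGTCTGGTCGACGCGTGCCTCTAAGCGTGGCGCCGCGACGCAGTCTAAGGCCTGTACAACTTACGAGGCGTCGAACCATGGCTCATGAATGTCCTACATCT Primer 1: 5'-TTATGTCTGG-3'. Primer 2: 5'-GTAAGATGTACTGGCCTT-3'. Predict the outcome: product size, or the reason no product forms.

Primer 2 (GTAAGATGTACTGGCCTT) does not match the top strand, and its reverse complement AAGGCCAGTACATCTTAC does not match either.
With no annealing site for primer 2, no amplification occurs.

No product — primer 2 has no binding site in the template.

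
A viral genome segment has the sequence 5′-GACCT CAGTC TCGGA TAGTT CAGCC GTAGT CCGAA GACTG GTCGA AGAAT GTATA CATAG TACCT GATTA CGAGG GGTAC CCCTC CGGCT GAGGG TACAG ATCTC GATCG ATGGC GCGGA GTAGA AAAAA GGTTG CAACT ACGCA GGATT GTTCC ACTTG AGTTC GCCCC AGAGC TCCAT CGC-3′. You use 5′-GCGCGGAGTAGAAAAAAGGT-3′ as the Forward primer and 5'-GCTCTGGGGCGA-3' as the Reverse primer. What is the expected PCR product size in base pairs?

Scanning the template, GCGCGGAGTAGAAAAAAGGT occurs at positions 114–133; this primer anneals to the bottom strand there with its 3' end pointing downstream.
Taking the reverse complement of GCTCTGGGGCGA gives TCGCCCCAGAGC, found at positions 164–175 on the template; the primer anneals here to the top strand with its 3' end pointing upstream.
Amplicon spans positions 114–175: 62 bp.

62 bp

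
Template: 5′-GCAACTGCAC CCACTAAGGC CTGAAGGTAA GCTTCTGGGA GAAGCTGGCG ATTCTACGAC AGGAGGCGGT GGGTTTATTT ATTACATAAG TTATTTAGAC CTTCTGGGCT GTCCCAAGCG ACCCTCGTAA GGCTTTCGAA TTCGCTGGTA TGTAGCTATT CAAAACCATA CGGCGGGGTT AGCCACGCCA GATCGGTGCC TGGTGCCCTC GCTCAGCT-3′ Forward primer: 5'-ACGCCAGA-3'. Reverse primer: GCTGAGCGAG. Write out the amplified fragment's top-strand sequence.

5'-ACGCCAGATCGGTGCCTGGTGCCCTCGCTCAGC-3'

Forward primer ACGCCAGA is found on the top strand at positions 185–192.
Taking the reverse complement of GCTGAGCGAG gives CTCGCTCAGC, found at positions 208–217 on the template; the primer anneals here to the top strand with its 3' end pointing upstream.
The product is the template from position 185 through 217 (33 bp).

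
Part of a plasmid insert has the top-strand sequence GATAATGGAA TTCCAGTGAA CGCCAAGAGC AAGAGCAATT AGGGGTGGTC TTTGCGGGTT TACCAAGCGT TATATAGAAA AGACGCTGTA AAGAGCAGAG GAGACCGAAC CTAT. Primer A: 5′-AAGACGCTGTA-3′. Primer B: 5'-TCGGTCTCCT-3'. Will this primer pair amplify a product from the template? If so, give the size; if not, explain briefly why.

Yes — a 29 bp product.

Primer A (AAGACGCTGTA) matches the top strand at positions 80–90; it acts as a forward primer.
Primer B's reverse complement is AGGAGACCGA, matching the top strand at positions 99–108; it acts as a reverse primer.
The 3' ends face each other across positions 80–108, giving a 29 bp product.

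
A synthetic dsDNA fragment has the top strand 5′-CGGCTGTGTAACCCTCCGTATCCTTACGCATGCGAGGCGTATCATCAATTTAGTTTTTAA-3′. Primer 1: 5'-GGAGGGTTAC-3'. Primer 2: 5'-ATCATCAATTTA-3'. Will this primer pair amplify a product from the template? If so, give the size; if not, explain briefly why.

No product — the primers' 3' ends point away from each other.

Primer 1 (GGAGGGTTAC) has reverse complement GTAACCCTCC, which matches the top strand at positions 8–17; primer 1 anneals to the top strand there with its 3' end pointing upstream toward position 8.
Primer 2 (ATCATCAATTTA) matches the top strand directly at positions 41–52; it anneals to the bottom strand with its 3' end pointing downstream toward position 52.
The 3' ends diverge (primer 1 extends toward position 1, primer 2 toward position 60), so the primers never converge on a shared product.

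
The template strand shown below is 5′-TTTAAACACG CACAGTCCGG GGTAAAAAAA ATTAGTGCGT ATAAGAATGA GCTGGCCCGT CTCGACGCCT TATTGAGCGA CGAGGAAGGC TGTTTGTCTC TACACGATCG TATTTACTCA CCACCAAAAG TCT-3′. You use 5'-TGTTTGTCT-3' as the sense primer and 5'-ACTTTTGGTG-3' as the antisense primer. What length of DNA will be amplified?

Scanning the template, TGTTTGTCT occurs at positions 91–99; this primer anneals to the bottom strand there with its 3' end pointing downstream.
Reverse complement of the reverse primer: CACCAAAAGT. This occurs on the top strand at positions 122–131.
Product length = (reverse-primer end) − (forward-primer start) + 1 = 131 − 91 + 1 = 41 bp.

41 bp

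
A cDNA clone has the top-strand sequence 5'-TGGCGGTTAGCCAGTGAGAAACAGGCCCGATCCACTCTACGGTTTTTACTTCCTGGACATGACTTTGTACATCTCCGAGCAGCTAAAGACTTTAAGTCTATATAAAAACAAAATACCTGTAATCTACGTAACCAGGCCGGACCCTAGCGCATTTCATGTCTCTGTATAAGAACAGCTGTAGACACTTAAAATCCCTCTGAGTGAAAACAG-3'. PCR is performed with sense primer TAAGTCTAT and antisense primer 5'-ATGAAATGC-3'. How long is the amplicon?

65 bp

Forward primer TAAGTCTAT is found on the top strand at positions 93–101.
The reverse primer's reverse complement is GCATTTCAT, which matches the template at positions 149–157.
Amplicon spans positions 93–157: 65 bp.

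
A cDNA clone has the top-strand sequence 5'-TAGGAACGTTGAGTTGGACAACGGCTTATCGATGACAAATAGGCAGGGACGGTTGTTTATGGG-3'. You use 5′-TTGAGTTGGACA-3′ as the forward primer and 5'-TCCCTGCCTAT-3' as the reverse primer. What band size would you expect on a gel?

Forward primer TTGAGTTGGACA is found on the top strand at positions 9–20.
Reverse complement of the reverse primer: ATAGGCAGGGA. This occurs on the top strand at positions 39–49.
The product runs from position 9 to position 49, so its length is 49 − 9 + 1 = 41 bp.

41 bp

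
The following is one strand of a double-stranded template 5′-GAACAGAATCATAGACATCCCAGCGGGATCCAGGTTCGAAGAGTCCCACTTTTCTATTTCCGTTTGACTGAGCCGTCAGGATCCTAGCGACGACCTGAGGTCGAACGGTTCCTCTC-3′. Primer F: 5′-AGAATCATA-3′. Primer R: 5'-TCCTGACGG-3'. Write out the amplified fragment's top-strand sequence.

Scanning the template, AGAATCATA occurs at positions 5–13; this primer anneals to the bottom strand there with its 3' end pointing downstream.
Taking the reverse complement of TCCTGACGG gives CCGTCAGGA, found at positions 73–81 on the template; the primer anneals here to the top strand with its 3' end pointing upstream.
The product is the template from position 5 through 81 (77 bp).

5'-AGAATCATAGACATCCCAGCGGGATCCAGGTTCGAAGAGTCCCACTTTTCTATTTCCGTTTGACTGAGCCGTCAGGA-3'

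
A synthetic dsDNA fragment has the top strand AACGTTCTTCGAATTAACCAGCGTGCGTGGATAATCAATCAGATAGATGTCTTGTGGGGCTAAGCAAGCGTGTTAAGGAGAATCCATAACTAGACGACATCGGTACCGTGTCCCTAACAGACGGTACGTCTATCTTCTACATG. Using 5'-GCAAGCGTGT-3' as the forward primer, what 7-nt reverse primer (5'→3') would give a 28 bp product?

The forward primer binds at positions 64–73, so a 28 bp product ends at position 64 + 28 − 1 = 91.
The reverse primer anneals to the top strand over positions 85–91, i.e. to CATAACT.
Its sequence written 5'→3' is the reverse complement: AGTTATG.

5'-AGTTATG-3'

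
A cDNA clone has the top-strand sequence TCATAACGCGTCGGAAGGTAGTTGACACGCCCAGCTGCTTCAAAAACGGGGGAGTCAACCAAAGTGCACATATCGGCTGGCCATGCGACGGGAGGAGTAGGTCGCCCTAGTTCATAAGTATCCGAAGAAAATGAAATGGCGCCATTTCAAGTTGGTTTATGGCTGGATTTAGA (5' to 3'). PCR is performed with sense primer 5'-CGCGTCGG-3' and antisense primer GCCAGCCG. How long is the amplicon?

Scanning the template, CGCGTCGG occurs at positions 7–14; this primer anneals to the bottom strand there with its 3' end pointing downstream.
The reverse primer's reverse complement is CGGCTGGC, which matches the template at positions 74–81.
Product length = (reverse-primer end) − (forward-primer start) + 1 = 81 − 7 + 1 = 75 bp.

75 bp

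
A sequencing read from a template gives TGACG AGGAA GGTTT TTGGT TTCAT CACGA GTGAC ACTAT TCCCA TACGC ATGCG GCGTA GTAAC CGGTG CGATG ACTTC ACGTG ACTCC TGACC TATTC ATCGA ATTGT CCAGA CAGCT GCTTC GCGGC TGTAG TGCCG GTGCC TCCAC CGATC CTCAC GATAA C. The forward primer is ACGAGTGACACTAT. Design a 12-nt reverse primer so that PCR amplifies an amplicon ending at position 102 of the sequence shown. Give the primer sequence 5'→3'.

The forward primer binds at positions 27–40; the product's 3' end on the top strand is position 102.
The reverse primer anneals to the top strand over positions 91–102, i.e. to TGACCTATTCAT.
Its sequence written 5'→3' is the reverse complement: ATGAATAGGTCA.

5'-ATGAATAGGTCA-3'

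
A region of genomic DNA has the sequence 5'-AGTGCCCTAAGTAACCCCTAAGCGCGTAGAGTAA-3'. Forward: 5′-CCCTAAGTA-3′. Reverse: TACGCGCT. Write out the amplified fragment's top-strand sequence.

Forward primer CCCTAAGTA is found on the top strand at positions 5–13.
Reverse complement of the reverse primer: AGCGCGTA. This occurs on the top strand at positions 21–28.
The product is the template from position 5 through 28 (24 bp).

5'-CCCTAAGTAACCCCTAAGCGCGTA-3'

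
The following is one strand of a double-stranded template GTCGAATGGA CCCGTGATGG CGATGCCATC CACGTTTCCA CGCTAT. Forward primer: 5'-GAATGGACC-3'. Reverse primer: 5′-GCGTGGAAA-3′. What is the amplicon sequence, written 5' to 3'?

5'-GAATGGACCCGTGATGGCGATGCCATCCACGTTTCCACGC-3'

Forward primer GAATGGACC is found on the top strand at positions 4–12.
Reverse complement of the reverse primer: TTTCCACGC. This occurs on the top strand at positions 35–43.
The product is the template from position 4 through 43 (40 bp).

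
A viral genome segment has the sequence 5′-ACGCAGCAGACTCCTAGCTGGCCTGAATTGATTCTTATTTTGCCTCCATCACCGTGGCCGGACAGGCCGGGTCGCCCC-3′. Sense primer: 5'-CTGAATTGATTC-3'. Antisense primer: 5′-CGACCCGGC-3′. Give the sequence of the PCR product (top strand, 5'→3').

5'-CTGAATTGATTCTTATTTTGCCTCCATCACCGTGGCCGGACAGGCCGGGTCG-3'

The forward primer matches the template at positions 23–34.
Taking the reverse complement of CGACCCGGC gives GCCGGGTCG, found at positions 66–74 on the template; the primer anneals here to the top strand with its 3' end pointing upstream.
The product is the template from position 23 through 74 (52 bp).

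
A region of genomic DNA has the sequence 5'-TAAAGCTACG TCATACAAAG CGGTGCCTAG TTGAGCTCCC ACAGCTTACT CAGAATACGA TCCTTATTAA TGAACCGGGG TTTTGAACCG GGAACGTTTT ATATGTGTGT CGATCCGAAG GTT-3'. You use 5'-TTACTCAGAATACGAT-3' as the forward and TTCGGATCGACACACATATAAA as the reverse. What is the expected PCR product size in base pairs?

Forward primer TTACTCAGAATACGAT is found on the top strand at positions 46–61.
Reverse complement of the reverse primer: TTTATATGTGTGTCGATCCGAA. This occurs on the top strand at positions 98–119.
Product length = (reverse-primer end) − (forward-primer start) + 1 = 119 − 46 + 1 = 74 bp.

74 bp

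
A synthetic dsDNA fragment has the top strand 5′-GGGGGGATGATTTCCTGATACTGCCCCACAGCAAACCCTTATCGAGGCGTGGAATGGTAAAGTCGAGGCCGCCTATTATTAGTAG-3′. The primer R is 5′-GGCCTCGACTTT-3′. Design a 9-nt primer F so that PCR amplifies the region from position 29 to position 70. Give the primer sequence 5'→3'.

The reverse primer's reverse complement AAAGTCGAGGCC matches the template at positions 59–70; the product starts at position 29.
The forward primer is identical to the top strand over positions 29–37: CAGCAAACC.

5'-CAGCAAACC-3'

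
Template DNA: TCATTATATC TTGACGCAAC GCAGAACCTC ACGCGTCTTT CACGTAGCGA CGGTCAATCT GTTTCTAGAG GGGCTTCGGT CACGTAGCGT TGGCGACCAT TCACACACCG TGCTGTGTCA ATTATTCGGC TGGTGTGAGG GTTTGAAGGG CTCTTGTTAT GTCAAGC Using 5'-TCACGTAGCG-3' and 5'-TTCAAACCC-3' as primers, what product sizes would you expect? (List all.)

The forward primer TCACGTAGCG matches the top strand at positions 40–49, 80–89.
The reverse primer's reverse complement is GGGTTTGAA, matching at positions 139–147.
Each forward site pairs with the reverse site to give a product ending at position 147: sizes 108, 68 bp.

108 bp, 68 bp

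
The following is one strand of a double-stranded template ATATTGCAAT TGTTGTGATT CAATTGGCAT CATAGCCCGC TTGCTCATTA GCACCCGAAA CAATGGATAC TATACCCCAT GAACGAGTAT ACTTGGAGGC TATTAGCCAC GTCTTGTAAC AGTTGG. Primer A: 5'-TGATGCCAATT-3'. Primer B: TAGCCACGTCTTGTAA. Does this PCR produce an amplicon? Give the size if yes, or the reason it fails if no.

Primer A (TGATGCCAATT) has reverse complement AATTGGCATCA, which matches the top strand at positions 22–32; primer A anneals to the top strand there with its 3' end pointing upstream toward position 22.
Primer B (TAGCCACGTCTTGTAA) matches the top strand directly at positions 104–119; it anneals to the bottom strand with its 3' end pointing downstream toward position 119.
The 3' ends diverge (primer A extends toward position 1, primer B toward position 126), so the primers never converge on a shared product.

No product — the primers' 3' ends point away from each other.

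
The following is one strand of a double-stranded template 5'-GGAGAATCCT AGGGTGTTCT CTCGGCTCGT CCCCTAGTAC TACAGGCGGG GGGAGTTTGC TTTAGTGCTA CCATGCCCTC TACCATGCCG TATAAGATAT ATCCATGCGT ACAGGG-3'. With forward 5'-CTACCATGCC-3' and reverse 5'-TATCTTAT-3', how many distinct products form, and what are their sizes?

The forward primer CTACCATGCC matches the top strand at positions 68–77, 80–89.
The reverse primer's reverse complement is ATAAGATA, matching at positions 92–99.
Each forward site pairs with the reverse site to give a product ending at position 99: sizes 32, 20 bp.

Two products: 32 bp, 20 bp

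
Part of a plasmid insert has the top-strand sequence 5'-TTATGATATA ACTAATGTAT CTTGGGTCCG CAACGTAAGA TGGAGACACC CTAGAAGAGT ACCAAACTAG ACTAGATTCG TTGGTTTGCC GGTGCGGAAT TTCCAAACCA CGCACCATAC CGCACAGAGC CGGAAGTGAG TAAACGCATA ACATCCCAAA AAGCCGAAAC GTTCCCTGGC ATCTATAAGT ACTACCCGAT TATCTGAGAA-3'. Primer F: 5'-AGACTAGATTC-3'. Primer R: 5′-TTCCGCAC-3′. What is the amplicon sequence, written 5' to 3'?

5'-AGACTAGATTCGTTGGTTTGCCGGTGCGGAA-3'

The forward primer matches the template at positions 69–79.
Reverse complement of the reverse primer: GTGCGGAA. This occurs on the top strand at positions 92–99.
The product is the template from position 69 through 99 (31 bp).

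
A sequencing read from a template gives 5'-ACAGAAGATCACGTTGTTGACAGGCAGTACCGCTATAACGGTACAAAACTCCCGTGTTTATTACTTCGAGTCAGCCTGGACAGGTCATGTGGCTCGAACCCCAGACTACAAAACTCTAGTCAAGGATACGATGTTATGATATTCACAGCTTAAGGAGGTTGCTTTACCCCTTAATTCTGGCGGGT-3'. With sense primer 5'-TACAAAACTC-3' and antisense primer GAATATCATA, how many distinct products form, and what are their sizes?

Two products: 103 bp, 38 bp

The forward primer TACAAAACTC matches the top strand at positions 42–51, 107–116.
The reverse primer's reverse complement is TATGATATTC, matching at positions 135–144.
Each forward site pairs with the reverse site to give a product ending at position 144: sizes 103, 38 bp.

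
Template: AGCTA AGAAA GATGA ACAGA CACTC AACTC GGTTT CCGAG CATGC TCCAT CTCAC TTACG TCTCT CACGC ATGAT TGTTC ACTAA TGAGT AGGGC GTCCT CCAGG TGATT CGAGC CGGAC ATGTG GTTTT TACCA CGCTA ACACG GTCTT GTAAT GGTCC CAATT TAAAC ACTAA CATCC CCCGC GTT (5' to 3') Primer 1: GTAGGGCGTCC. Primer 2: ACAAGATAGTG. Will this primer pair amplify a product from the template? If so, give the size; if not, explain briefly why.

No product — primer 2 has no binding site in the template.

Primer 2 (ACAAGATAGTG) does not match the top strand, and its reverse complement CACTATCTTGT does not match either.
With no annealing site for primer 2, no amplification occurs.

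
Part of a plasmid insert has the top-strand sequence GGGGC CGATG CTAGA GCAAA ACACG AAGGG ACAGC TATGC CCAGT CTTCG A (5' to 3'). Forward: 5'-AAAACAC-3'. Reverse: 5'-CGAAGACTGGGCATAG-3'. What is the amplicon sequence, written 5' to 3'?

5'-AAAACACGAAGGGACAGCTATGCCCAGTCTTCG-3'

Forward primer AAAACAC is found on the top strand at positions 18–24.
Reverse complement of the reverse primer: CTATGCCCAGTCTTCG. This occurs on the top strand at positions 35–50.
The product is the template from position 18 through 50 (33 bp).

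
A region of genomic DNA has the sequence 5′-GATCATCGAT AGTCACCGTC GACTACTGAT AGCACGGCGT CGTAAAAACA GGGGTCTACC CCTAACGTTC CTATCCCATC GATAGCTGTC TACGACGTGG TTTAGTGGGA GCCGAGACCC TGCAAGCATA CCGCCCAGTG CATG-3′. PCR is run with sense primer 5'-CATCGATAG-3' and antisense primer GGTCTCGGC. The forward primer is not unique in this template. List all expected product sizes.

The forward primer CATCGATAG matches the top strand at positions 4–12, 77–85.
The reverse primer's reverse complement is GCCGAGACC, matching at positions 111–119.
Each forward site pairs with the reverse site to give a product ending at position 119: sizes 116, 43 bp.

116 bp, 43 bp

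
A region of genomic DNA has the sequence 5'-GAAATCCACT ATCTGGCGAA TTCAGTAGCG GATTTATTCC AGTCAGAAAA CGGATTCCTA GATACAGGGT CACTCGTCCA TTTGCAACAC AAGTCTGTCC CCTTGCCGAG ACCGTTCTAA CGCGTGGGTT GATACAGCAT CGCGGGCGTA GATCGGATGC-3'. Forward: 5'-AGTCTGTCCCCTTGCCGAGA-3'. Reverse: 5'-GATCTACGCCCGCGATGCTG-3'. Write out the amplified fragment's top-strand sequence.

Scanning the template, AGTCTGTCCCCTTGCCGAGA occurs at positions 92–111; this primer anneals to the bottom strand there with its 3' end pointing downstream.
Reverse complement of the reverse primer: CAGCATCGCGGGCGTAGATC. This occurs on the top strand at positions 135–154.
The product is the template from position 92 through 154 (63 bp).

5'-AGTCTGTCCCCTTGCCGAGACCGTTCTAACGCGTGGGTTGATACAGCATCGCGGGCGTAGATC-3'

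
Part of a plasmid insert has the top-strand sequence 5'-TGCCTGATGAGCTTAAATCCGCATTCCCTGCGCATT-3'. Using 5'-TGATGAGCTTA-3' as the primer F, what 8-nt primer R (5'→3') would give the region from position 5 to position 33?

5'-GCGCAGGG-3'

The product's 3' end on the top strand is position 33.
The reverse primer anneals to the top strand over positions 26–33, i.e. to CCCTGCGC.
Its sequence written 5'→3' is the reverse complement: GCGCAGGG.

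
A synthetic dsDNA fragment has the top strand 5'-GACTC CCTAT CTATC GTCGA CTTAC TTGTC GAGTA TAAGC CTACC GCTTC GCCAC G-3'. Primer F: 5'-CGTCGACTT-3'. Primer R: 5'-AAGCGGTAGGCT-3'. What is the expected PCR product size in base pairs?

The forward primer matches the template at positions 15–23.
Taking the reverse complement of AAGCGGTAGGCT gives AGCCTACCGCTT, found at positions 38–49 on the template; the primer anneals here to the top strand with its 3' end pointing upstream.
Amplicon spans positions 15–49: 35 bp.

35 bp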